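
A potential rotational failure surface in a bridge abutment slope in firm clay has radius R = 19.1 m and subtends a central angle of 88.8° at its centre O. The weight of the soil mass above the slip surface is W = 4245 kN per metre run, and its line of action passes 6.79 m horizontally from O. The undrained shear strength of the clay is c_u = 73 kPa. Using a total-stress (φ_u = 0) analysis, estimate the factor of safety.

FS = 1.43

Taking moments about the centre O, the resisting moment is provided by the undrained shear strength acting along the arc:
Arc length L_a = R·θ = 19.1·(88.8°·π/180) = 19.1·1.5499 = 29.60 m
M_R = c_u·L_a·R = 73·29.60·19.1 = 41274.3 kN·m/m
M_D = W·d = 4245·6.79 = 28823.5 kN·m/m
FS = M_R / M_D = 41274.3 / 28823.5 = 1.432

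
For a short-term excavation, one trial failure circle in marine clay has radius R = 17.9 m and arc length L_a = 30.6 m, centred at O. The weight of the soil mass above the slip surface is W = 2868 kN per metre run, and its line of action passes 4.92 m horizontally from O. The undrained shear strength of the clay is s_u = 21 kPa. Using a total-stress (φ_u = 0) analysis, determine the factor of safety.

FS = 0.82

Taking moments about the centre O, the resisting moment is provided by the undrained shear strength acting along the arc:
M_R = s_u·L_a·R = 21·30.60·17.9 = 11502.5 kN·m/m
M_D = W·d = 2868·4.92 = 14110.6 kN·m/m
FS = M_R / M_D = 11502.5 / 14110.6 = 0.815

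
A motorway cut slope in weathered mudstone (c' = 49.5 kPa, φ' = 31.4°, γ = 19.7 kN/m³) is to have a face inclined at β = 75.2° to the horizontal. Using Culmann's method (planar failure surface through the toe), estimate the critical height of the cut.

H_c = 29.81 m

Culmann's analysis gives the critical failure plane at α_cr = (β + φ')/2 = (75.2 + 31.4)/2 = 53.3°, and the critical height
H_c = (4c'/γ) · sinβ cosφ' / [1 − cos(β − φ')]
    = (4·49.5/19.7) · sin75.2°·cos31.4° / [1 − cos(43.8°)]
    = 10.051 · 0.9668·0.8536 / [1 − 0.7218]
    = 10.051 · 0.8252 / 0.2782
    = 29.81 m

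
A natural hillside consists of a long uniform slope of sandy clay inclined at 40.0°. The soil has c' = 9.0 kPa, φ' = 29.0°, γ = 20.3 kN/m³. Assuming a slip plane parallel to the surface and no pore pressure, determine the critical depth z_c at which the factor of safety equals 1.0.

z_c = 2.65 m

Setting FS = 1.00 in FS = [c' + γz cos²β tanφ'] / [γz sinβ cosβ] and solving for z:
z = c' / [γ cosβ (FS·sinβ − cosβ·tanφ')]
  = 9.0 / [20.3·cos40.0°·(1.00·sin40.0° − cos40.0°·tan29.0°)]
  = 9.0 / [20.3·0.7660·(1.00·0.6428 − 0.7660·0.5543)]
  = 9.0 / 3.3926 = 2.653 m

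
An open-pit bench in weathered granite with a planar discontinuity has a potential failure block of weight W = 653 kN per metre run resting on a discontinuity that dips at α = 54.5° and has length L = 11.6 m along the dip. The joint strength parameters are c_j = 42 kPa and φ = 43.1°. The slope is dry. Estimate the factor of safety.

Resolving the block weight along and normal to the plane and applying the Mohr–Coulomb strength on the joint:
N' = W cosα = 653·cos54.5° = 379.2 kN/m
Driving force T = W sinα = 653·sin54.5° = 531.6 kN/m
Resisting force R = c_j·L + N'·tanφ = 42·11.6 + 379.2·tan43.1° = 487.2 + 354.8 = 842.0 kN/m
FS = R / T = 842.0 / 531.6 = 1.584

FS = 1.58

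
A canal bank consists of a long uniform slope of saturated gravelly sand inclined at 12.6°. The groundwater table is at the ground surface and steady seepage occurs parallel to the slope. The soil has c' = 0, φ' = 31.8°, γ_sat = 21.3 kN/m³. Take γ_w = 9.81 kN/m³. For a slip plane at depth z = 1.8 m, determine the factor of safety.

FS = 1.50

With seepage parallel to the slope and the water table at the surface, the effective normal stress on the slip plane uses the buoyant unit weight γ' = γ_sat − γ_w while the driving shear stress uses γ_sat:
FS = [c' + γ' z cos²β tanφ'] / [γ_sat z sinβ cosβ]
(For c' = 0 this reduces to FS = (γ'/γ_sat)·tanφ'/tanβ.)
γ' = 21.3 − 9.81 = 11.49 kN/m³
Numerator = 0.0 + 11.49·1.8·cos²12.6°·tan31.8° = 0.0 + 11.49·1.8·0.9524·0.6200 = 12.213 kPa
Denominator = 21.3·1.8·sin12.6°·cos12.6° = 21.3·1.8·0.2181·0.9759 = 8.162 kPa
FS = 12.213 / 8.162 = 1.496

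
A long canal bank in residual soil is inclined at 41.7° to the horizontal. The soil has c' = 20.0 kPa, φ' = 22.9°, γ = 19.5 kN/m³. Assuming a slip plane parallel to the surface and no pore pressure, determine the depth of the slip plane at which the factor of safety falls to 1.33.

z = 2.41 m

Setting FS = 1.33 in FS = [c' + γz cos²β tanφ'] / [γz sinβ cosβ] and solving for z:
z = c' / [γ cosβ (FS·sinβ − cosβ·tanφ')]
  = 20.0 / [19.5·cos41.7°·(1.33·sin41.7° − cos41.7°·tan22.9°)]
  = 20.0 / [19.5·0.7466·(1.33·0.6652 − 0.7466·0.4224)]
  = 20.0 / 8.2896 = 2.413 m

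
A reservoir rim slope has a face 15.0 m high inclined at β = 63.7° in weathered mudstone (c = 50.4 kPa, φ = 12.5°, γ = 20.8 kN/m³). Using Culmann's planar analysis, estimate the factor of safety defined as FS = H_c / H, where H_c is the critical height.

H_c = (4c/γ) · sinβ cosφ / [1 − cos(β − φ)]
    = (4·50.4/20.8) · sin63.7°·cos12.5° / [1 − cos51.2°]
    = 9.692 · 0.8752 / 0.3734 = 22.72 m
FS = H_c / H = 22.72 / 15.0 = 1.515

FS = 1.51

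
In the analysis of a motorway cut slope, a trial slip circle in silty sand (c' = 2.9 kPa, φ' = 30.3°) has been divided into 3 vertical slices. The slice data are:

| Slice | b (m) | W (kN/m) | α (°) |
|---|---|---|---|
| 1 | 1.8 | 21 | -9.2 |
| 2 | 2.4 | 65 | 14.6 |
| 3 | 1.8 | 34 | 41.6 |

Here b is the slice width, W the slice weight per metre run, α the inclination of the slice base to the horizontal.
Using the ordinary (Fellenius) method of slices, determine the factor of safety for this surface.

Ordinary method of slices: FS = Σ[c'·Δl_i + (W_i cosα_i)·tanφ'] / Σ W_i sinα_i, with Δl_i = b_i / cosα_i.
Slice 1: Δl = 1.8/cos(-9.2°) = 1.823 m; N'_1 = 21·cos(-9.2°) = 20.7; c'Δl = 5.29; W sinα = -3.4
Slice 2: Δl = 2.4/cos14.6° = 2.480 m; N'_2 = 65·cos14.6° = 62.9; c'Δl = 7.19; W sinα = 16.4
Slice 3: Δl = 1.8/cos41.6° = 2.407 m; N'_3 = 34·cos41.6° = 25.4; c'Δl = 6.98; W sinα = 22.6
Σc'Δl = 19.5 kN/m; ΣN' = 109.1 kN/m; ΣW sinα = 35.6 kN/m
Resisting = 19.5 + 109.1·tan30.3° = 19.5 + 63.7 = 83.2 kN/m
FS = 83.2 / 35.6 = 2.337

FS = 2.34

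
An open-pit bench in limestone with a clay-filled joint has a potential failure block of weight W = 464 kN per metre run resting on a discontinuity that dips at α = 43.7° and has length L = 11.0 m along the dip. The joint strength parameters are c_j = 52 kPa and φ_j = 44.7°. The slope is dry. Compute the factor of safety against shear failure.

FS = 2.82

Resolving the block weight along and normal to the plane and applying the Mohr–Coulomb strength on the joint:
N' = W cosα = 464·cos43.7° = 335.5 kN/m
Driving force T = W sinα = 464·sin43.7° = 320.6 kN/m
Resisting force R = c_j·L + N'·tanφ_j = 52·11.0 + 335.5·tan44.7° = 572.0 + 332.0 = 904.0 kN/m
FS = R / T = 904.0 / 320.6 = 2.820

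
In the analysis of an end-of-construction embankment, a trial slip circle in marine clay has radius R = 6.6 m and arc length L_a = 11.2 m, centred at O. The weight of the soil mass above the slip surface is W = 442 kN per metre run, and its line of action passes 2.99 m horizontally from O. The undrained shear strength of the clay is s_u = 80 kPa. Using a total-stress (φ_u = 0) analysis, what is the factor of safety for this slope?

Taking moments about the centre O, the resisting moment is provided by the undrained shear strength acting along the arc:
M_R = s_u·L_a·R = 80·11.20·6.6 = 5913.6 kN·m/m
M_D = W·d = 442·2.99 = 1321.6 kN·m/m
FS = M_R / M_D = 5913.6 / 1321.6 = 4.475

FS = 4.47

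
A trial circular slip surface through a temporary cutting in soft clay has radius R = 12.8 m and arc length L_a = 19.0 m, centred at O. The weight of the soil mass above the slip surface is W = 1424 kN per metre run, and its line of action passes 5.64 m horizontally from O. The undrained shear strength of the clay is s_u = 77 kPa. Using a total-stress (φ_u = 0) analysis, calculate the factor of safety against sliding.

Taking moments about the centre O, the resisting moment is provided by the undrained shear strength acting along the arc:
M_R = s_u·L_a·R = 77·19.00·12.8 = 18726.4 kN·m/m
M_D = W·d = 1424·5.64 = 8031.4 kN·m/m
FS = M_R / M_D = 18726.4 / 8031.4 = 2.332

FS = 2.33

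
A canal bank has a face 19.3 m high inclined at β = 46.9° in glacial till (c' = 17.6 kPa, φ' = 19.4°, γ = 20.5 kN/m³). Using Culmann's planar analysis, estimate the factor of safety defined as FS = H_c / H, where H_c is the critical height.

H_c = (4c'/γ) · sinβ cosφ' / [1 − cos(β − φ')]
    = (4·17.6/20.5) · sin46.9°·cos19.4° / [1 − cos27.5°]
    = 3.434 · 0.6887 / 0.1130 = 20.93 m
FS = H_c / H = 20.93 / 19.3 = 1.085

FS = 1.08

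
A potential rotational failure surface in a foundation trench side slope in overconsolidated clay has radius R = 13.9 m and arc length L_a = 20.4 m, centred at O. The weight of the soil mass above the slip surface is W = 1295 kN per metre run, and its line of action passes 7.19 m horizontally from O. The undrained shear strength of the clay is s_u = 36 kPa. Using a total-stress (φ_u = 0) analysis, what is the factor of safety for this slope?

Taking moments about the centre O, the resisting moment is provided by the undrained shear strength acting along the arc:
M_R = s_u·L_a·R = 36·20.40·13.9 = 10208.2 kN·m/m
M_D = W·d = 1295·7.19 = 9311.1 kN·m/m
FS = M_R / M_D = 10208.2 / 9311.1 = 1.096

FS = 1.10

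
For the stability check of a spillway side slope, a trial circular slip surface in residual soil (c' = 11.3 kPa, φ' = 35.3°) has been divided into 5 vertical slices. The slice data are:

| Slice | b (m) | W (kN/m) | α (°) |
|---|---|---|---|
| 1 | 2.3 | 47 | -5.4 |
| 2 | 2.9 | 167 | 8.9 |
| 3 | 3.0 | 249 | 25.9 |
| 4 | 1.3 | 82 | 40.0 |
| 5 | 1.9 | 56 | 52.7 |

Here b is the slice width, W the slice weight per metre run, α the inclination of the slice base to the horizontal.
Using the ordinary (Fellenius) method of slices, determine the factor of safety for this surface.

FS = 2.32

Ordinary method of slices: FS = Σ[c'·Δl_i + (W_i cosα_i)·tanφ'] / Σ W_i sinα_i, with Δl_i = b_i / cosα_i.
Slice 1: Δl = 2.3/cos(-5.4°) = 2.310 m; N'_1 = 47·cos(-5.4°) = 46.8; c'Δl = 26.11; W sinα = -4.4
Slice 2: Δl = 2.9/cos8.9° = 2.935 m; N'_2 = 167·cos8.9° = 165.0; c'Δl = 33.17; W sinα = 25.8
Slice 3: Δl = 3.0/cos25.9° = 3.335 m; N'_3 = 249·cos25.9° = 224.0; c'Δl = 37.69; W sinα = 108.8
Slice 4: Δl = 1.3/cos40.0° = 1.697 m; N'_4 = 82·cos40.0° = 62.8; c'Δl = 19.18; W sinα = 52.7
Slice 5: Δl = 1.9/cos52.7° = 3.135 m; N'_5 = 56·cos52.7° = 33.9; c'Δl = 35.43; W sinα = 44.5
Σc'Δl = 151.6 kN/m; ΣN' = 532.5 kN/m; ΣW sinα = 227.4 kN/m
Resisting = 151.6 + 532.5·tan35.3° = 151.6 + 377.0 = 528.6 kN/m
FS = 528.6 / 227.4 = 2.324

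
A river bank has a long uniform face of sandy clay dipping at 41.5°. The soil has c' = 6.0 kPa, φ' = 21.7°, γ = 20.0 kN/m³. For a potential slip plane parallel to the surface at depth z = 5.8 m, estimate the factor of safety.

FS = 0.55

For an infinite slope with a slip plane parallel to the surface (no pore pressure): FS = [c' + γz cos²β tanφ'] / [γz sinβ cosβ].
γz = 20.0·5.8 = 116.00 kN/m²
Numerator = 6.0 + 116.00·cos²41.5°·tan21.7° = 6.0 + 116.00·0.5609·0.3979 = 31.894 kPa
Denominator = 116.00·sin41.5°·cos41.5° = 116.00·0.6626·0.7490 = 57.568 kPa
FS = 31.894 / 57.568 = 0.554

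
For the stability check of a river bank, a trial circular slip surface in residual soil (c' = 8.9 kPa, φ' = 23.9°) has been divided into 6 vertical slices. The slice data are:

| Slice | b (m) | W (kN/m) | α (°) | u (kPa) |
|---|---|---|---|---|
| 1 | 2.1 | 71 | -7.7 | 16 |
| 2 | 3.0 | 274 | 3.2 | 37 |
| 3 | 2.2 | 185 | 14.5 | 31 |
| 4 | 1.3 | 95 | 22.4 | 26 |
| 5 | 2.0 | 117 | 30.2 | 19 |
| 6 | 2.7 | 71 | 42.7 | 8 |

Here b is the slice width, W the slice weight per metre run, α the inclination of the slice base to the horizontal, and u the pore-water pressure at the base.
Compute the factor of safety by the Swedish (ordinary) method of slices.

Ordinary method of slices: FS = Σ[c'·Δl_i + (W_i cosα_i − u_i·Δl_i)·tanφ'] / Σ W_i sinα_i, with Δl_i = b_i / cosα_i.
Slice 1: Δl = 2.1/cos(-7.7°) = 2.119 m; N'_1 = 71·cos(-7.7°) − 16·2.119 = 36.5; c'Δl = 18.86; W sinα = -9.5
Slice 2: Δl = 3.0/cos3.2° = 3.005 m; N'_2 = 274·cos3.2° − 37·3.005 = 162.4; c'Δl = 26.74; W sinα = 15.3
Slice 3: Δl = 2.2/cos14.5° = 2.272 m; N'_3 = 185·cos14.5° − 31·2.272 = 108.7; c'Δl = 20.22; W sinα = 46.3
Slice 4: Δl = 1.3/cos22.4° = 1.406 m; N'_4 = 95·cos22.4° − 26·1.406 = 51.3; c'Δl = 12.51; W sinα = 36.2
Slice 5: Δl = 2.0/cos30.2° = 2.314 m; N'_5 = 117·cos30.2° − 19·2.314 = 57.2; c'Δl = 20.60; W sinα = 58.9
Slice 6: Δl = 2.7/cos42.7° = 3.674 m; N'_6 = 71·cos42.7° − 8·3.674 = 22.8; c'Δl = 32.70; W sinα = 48.1
Σc'Δl = 131.6 kN/m; ΣN' = 438.7 kN/m; ΣW sinα = 195.3 kN/m
Resisting = 131.6 + 438.7·tan23.9° = 131.6 + 194.4 = 326.1 kN/m
FS = 326.1 / 195.3 = 1.669

FS = 1.67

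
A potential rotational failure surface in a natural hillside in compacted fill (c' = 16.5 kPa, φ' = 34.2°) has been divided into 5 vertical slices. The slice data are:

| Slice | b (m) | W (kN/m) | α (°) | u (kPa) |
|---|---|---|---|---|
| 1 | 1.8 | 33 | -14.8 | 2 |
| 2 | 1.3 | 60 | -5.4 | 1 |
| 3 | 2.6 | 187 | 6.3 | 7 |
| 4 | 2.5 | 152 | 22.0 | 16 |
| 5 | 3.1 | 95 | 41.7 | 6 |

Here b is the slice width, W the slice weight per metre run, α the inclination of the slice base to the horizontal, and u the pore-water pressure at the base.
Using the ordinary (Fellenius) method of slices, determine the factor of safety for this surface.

FS = 3.78

Ordinary method of slices: FS = Σ[c'·Δl_i + (W_i cosα_i − u_i·Δl_i)·tanφ'] / Σ W_i sinα_i, with Δl_i = b_i / cosα_i.
Slice 1: Δl = 1.8/cos(-14.8°) = 1.862 m; N'_1 = 33·cos(-14.8°) − 2·1.862 = 28.2; c'Δl = 30.72; W sinα = -8.4
Slice 2: Δl = 1.3/cos(-5.4°) = 1.306 m; N'_2 = 60·cos(-5.4°) − 1·1.306 = 58.4; c'Δl = 21.55; W sinα = -5.6
Slice 3: Δl = 2.6/cos6.3° = 2.616 m; N'_3 = 187·cos6.3° − 7·2.616 = 167.6; c'Δl = 43.16; W sinα = 20.5
Slice 4: Δl = 2.5/cos22.0° = 2.696 m; N'_4 = 152·cos22.0° − 16·2.696 = 97.8; c'Δl = 44.49; W sinα = 56.9
Slice 5: Δl = 3.1/cos41.7° = 4.152 m; N'_5 = 95·cos41.7° − 6·4.152 = 46.0; c'Δl = 68.51; W sinα = 63.2
Σc'Δl = 208.4 kN/m; ΣN' = 398.0 kN/m; ΣW sinα = 126.6 kN/m
Resisting = 208.4 + 398.0·tan34.2° = 208.4 + 270.5 = 478.9 kN/m
FS = 478.9 / 126.6 = 3.783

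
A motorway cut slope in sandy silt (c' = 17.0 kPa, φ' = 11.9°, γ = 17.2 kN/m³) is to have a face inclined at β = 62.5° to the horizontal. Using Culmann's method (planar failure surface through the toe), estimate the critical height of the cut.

Culmann's analysis gives the critical failure plane at α_cr = (β + φ')/2 = (62.5 + 11.9)/2 = 37.2°, and the critical height
H_c = (4c'/γ) · sinβ cosφ' / [1 − cos(β − φ')]
    = (4·17.0/17.2) · sin62.5°·cos11.9° / [1 − cos(50.6°)]
    = 3.953 · 0.8870·0.9785 / [1 − 0.6347]
    = 3.953 · 0.8679 / 0.3653
    = 9.39 m

H_c = 9.39 m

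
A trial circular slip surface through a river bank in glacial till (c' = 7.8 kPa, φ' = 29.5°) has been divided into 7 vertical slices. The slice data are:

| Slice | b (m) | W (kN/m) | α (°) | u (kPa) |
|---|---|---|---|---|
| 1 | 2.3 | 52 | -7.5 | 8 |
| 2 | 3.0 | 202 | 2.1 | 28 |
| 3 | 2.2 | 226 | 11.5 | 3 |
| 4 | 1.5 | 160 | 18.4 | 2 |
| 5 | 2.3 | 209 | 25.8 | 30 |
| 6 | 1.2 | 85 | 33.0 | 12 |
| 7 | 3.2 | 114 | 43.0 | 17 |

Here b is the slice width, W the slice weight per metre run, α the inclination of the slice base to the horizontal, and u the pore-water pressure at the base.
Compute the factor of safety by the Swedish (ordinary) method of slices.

Ordinary method of slices: FS = Σ[c'·Δl_i + (W_i cosα_i − u_i·Δl_i)·tanφ'] / Σ W_i sinα_i, with Δl_i = b_i / cosα_i.
Slice 1: Δl = 2.3/cos(-7.5°) = 2.320 m; N'_1 = 52·cos(-7.5°) − 8·2.320 = 33.0; c'Δl = 18.09; W sinα = -6.8
Slice 2: Δl = 3.0/cos2.1° = 3.002 m; N'_2 = 202·cos2.1° − 28·3.002 = 117.8; c'Δl = 23.42; W sinα = 7.4
Slice 3: Δl = 2.2/cos11.5° = 2.245 m; N'_3 = 226·cos11.5° − 3·2.245 = 214.7; c'Δl = 17.51; W sinα = 45.1
Slice 4: Δl = 1.5/cos18.4° = 1.581 m; N'_4 = 160·cos18.4° − 2·1.581 = 148.7; c'Δl = 12.33; W sinα = 50.5
Slice 5: Δl = 2.3/cos25.8° = 2.555 m; N'_5 = 209·cos25.8° − 30·2.555 = 111.5; c'Δl = 19.93; W sinα = 91.0
Slice 6: Δl = 1.2/cos33.0° = 1.431 m; N'_6 = 85·cos33.0° − 12·1.431 = 54.1; c'Δl = 11.16; W sinα = 46.3
Slice 7: Δl = 3.2/cos43.0° = 4.375 m; N'_7 = 114·cos43.0° − 17·4.375 = 9.0; c'Δl = 34.13; W sinα = 77.7
Σc'Δl = 136.6 kN/m; ΣN' = 688.8 kN/m; ΣW sinα = 311.2 kN/m
Resisting = 136.6 + 688.8·tan29.5° = 136.6 + 389.7 = 526.3 kN/m
FS = 526.3 / 311.2 = 1.691

FS = 1.69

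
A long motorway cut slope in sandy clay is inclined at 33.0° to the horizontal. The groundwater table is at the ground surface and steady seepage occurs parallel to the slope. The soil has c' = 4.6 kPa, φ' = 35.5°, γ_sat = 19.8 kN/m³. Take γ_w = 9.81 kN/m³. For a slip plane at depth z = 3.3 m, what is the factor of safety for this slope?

With seepage parallel to the slope and the water table at the surface, the effective normal stress on the slip plane uses the buoyant unit weight γ' = γ_sat − γ_w while the driving shear stress uses γ_sat:
FS = [c' + γ' z cos²β tanφ'] / [γ_sat z sinβ cosβ]
γ' = 19.8 − 9.81 = 9.99 kN/m³
Numerator = 4.6 + 9.99·3.3·cos²33.0°·tan35.5° = 4.6 + 9.99·3.3·0.7034·0.7133 = 21.140 kPa
Denominator = 19.8·3.3·sin33.0°·cos33.0° = 19.8·3.3·0.5446·0.8387 = 29.846 kPa
FS = 21.140 / 29.846 = 0.708

FS = 0.71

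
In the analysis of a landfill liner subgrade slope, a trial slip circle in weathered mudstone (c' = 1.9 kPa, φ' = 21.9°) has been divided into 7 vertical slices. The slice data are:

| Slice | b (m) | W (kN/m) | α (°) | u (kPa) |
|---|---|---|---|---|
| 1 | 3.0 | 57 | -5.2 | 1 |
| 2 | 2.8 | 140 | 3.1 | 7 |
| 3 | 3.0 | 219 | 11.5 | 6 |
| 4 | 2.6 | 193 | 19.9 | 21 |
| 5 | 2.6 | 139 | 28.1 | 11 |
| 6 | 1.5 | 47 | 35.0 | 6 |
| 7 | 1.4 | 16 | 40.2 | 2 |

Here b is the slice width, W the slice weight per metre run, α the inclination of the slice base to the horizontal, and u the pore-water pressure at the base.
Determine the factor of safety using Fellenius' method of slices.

Ordinary method of slices: FS = Σ[c'·Δl_i + (W_i cosα_i − u_i·Δl_i)·tanφ'] / Σ W_i sinα_i, with Δl_i = b_i / cosα_i.
Slice 1: Δl = 3.0/cos(-5.2°) = 3.012 m; N'_1 = 57·cos(-5.2°) − 1·3.012 = 53.8; c'Δl = 5.72; W sinα = -5.2
Slice 2: Δl = 2.8/cos3.1° = 2.804 m; N'_2 = 140·cos3.1° − 7·2.804 = 120.2; c'Δl = 5.33; W sinα = 7.6
Slice 3: Δl = 3.0/cos11.5° = 3.061 m; N'_3 = 219·cos11.5° − 6·3.061 = 196.2; c'Δl = 5.82; W sinα = 43.7
Slice 4: Δl = 2.6/cos19.9° = 2.765 m; N'_4 = 193·cos19.9° − 21·2.765 = 123.4; c'Δl = 5.25; W sinα = 65.7
Slice 5: Δl = 2.6/cos28.1° = 2.947 m; N'_5 = 139·cos28.1° − 11·2.947 = 90.2; c'Δl = 5.60; W sinα = 65.5
Slice 6: Δl = 1.5/cos35.0° = 1.831 m; N'_6 = 47·cos35.0° − 6·1.831 = 27.5; c'Δl = 3.48; W sinα = 27.0
Slice 7: Δl = 1.4/cos40.2° = 1.833 m; N'_7 = 16·cos40.2° − 2·1.833 = 8.6; c'Δl = 3.48; W sinα = 10.3
Σc'Δl = 34.7 kN/m; ΣN' = 619.8 kN/m; ΣW sinα = 214.5 kN/m
Resisting = 34.7 + 619.8·tan21.9° = 34.7 + 249.2 = 283.9 kN/m
FS = 283.9 / 214.5 = 1.323

FS = 1.32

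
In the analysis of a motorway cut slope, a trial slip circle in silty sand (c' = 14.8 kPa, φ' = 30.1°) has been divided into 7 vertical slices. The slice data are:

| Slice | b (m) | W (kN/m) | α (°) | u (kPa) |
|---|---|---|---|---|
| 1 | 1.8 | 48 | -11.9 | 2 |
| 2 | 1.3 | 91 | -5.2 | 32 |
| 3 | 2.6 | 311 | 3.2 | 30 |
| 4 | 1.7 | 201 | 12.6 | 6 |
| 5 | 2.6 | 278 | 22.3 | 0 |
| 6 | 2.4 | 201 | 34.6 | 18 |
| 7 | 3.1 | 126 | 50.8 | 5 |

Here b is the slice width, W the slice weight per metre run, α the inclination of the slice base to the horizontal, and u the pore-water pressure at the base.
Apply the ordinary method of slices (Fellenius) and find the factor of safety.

FS = 2.25

Ordinary method of slices: FS = Σ[c'·Δl_i + (W_i cosα_i − u_i·Δl_i)·tanφ'] / Σ W_i sinα_i, with Δl_i = b_i / cosα_i.
Slice 1: Δl = 1.8/cos(-11.9°) = 1.840 m; N'_1 = 48·cos(-11.9°) − 2·1.840 = 43.3; c'Δl = 27.23; W sinα = -9.9
Slice 2: Δl = 1.3/cos(-5.2°) = 1.305 m; N'_2 = 91·cos(-5.2°) − 32·1.305 = 48.9; c'Δl = 19.32; W sinα = -8.2
Slice 3: Δl = 2.6/cos3.2° = 2.604 m; N'_3 = 311·cos3.2° − 30·2.604 = 232.4; c'Δl = 38.54; W sinα = 17.4
Slice 4: Δl = 1.7/cos12.6° = 1.742 m; N'_4 = 201·cos12.6° − 6·1.742 = 185.7; c'Δl = 25.78; W sinα = 43.8
Slice 5: Δl = 2.6/cos22.3° = 2.810 m; N'_5 = 278·cos22.3° − 0·2.810 = 257.2; c'Δl = 41.59; W sinα = 105.5
Slice 6: Δl = 2.4/cos34.6° = 2.916 m; N'_6 = 201·cos34.6° − 18·2.916 = 113.0; c'Δl = 43.15; W sinα = 114.1
Slice 7: Δl = 3.1/cos50.8° = 4.905 m; N'_7 = 126·cos50.8° − 5·4.905 = 55.1; c'Δl = 72.59; W sinα = 97.6
Σc'Δl = 268.2 kN/m; ΣN' = 935.5 kN/m; ΣW sinα = 360.3 kN/m
Resisting = 268.2 + 935.5·tan30.1° = 268.2 + 542.3 = 810.5 kN/m
FS = 810.5 / 360.3 = 2.249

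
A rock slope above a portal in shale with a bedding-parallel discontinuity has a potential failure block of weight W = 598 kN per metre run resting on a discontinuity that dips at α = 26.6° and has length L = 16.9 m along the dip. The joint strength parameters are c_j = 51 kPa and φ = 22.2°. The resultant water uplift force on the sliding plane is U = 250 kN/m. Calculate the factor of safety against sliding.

FS = 3.65

Resolving the block weight along and normal to the plane and applying the Mohr–Coulomb strength on the joint:
N' = W cosα − U = 598·cos26.6° − 250 = 284.7 kN/m
Driving force T = W sinα = 598·sin26.6° = 267.8 kN/m
Resisting force R = c_j·L + N'·tanφ = 51·16.9 + 284.7·tan22.2° = 861.9 + 116.2 = 978.1 kN/m
FS = R / T = 978.1 / 267.8 = 3.653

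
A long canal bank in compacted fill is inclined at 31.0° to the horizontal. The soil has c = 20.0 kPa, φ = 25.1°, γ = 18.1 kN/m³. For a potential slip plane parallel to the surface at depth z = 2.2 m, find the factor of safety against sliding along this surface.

For an infinite slope with a slip plane parallel to the surface (no pore pressure): FS = [c + γz cos²β tanφ] / [γz sinβ cosβ].
γz = 18.1·2.2 = 39.82 kN/m²
Numerator = 20.0 + 39.82·cos²31.0°·tan25.1° = 20.0 + 39.82·0.7347·0.4684 = 33.705 kPa
Denominator = 39.82·sin31.0°·cos31.0° = 39.82·0.5150·0.8572 = 17.579 kPa
FS = 33.705 / 17.579 = 1.917

FS = 1.92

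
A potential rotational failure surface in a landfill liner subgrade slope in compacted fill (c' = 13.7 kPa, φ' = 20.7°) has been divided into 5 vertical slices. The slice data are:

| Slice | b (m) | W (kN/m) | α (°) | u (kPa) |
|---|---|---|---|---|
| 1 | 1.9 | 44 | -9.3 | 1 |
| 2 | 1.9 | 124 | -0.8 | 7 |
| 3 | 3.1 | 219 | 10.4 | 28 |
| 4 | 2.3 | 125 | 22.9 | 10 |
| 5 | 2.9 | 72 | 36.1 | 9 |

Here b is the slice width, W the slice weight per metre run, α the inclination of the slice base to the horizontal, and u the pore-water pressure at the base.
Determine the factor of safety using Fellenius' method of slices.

FS = 2.70

Ordinary method of slices: FS = Σ[c'·Δl_i + (W_i cosα_i − u_i·Δl_i)·tanφ'] / Σ W_i sinα_i, with Δl_i = b_i / cosα_i.
Slice 1: Δl = 1.9/cos(-9.3°) = 1.925 m; N'_1 = 44·cos(-9.3°) − 1·1.925 = 41.5; c'Δl = 26.38; W sinα = -7.1
Slice 2: Δl = 1.9/cos(-0.8°) = 1.900 m; N'_2 = 124·cos(-0.8°) − 7·1.900 = 110.7; c'Δl = 26.03; W sinα = -1.7
Slice 3: Δl = 3.1/cos10.4° = 3.152 m; N'_3 = 219·cos10.4° − 28·3.152 = 127.2; c'Δl = 43.18; W sinα = 39.5
Slice 4: Δl = 2.3/cos22.9° = 2.497 m; N'_4 = 125·cos22.9° − 10·2.497 = 90.2; c'Δl = 34.21; W sinα = 48.6
Slice 5: Δl = 2.9/cos36.1° = 3.589 m; N'_5 = 72·cos36.1° − 9·3.589 = 25.9; c'Δl = 49.17; W sinα = 42.4
Σc'Δl = 179.0 kN/m; ΣN' = 395.4 kN/m; ΣW sinα = 121.8 kN/m
Resisting = 179.0 + 395.4·tan20.7° = 179.0 + 149.4 = 328.4 kN/m
FS = 328.4 / 121.8 = 2.697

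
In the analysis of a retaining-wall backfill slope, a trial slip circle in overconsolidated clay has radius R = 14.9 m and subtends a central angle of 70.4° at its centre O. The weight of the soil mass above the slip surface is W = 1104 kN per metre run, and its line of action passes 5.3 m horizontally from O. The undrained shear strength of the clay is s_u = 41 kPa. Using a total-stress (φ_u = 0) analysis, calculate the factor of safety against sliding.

FS = 1.91

Taking moments about the centre O, the resisting moment is provided by the undrained shear strength acting along the arc:
Arc length L_a = R·θ = 14.9·(70.4°·π/180) = 14.9·1.2287 = 18.31 m
M_R = s_u·L_a·R = 41·18.31·14.9 = 11184.2 kN·m/m
M_D = W·d = 1104·5.3 = 5851.2 kN·m/m
FS = M_R / M_D = 11184.2 / 5851.2 = 1.911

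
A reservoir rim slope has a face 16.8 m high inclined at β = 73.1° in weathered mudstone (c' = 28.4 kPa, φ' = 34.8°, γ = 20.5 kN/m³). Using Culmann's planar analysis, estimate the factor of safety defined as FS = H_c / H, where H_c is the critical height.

H_c = (4c'/γ) · sinβ cosφ' / [1 − cos(β − φ')]
    = (4·28.4/20.5) · sin73.1°·cos34.8° / [1 − cos38.3°]
    = 5.541 · 0.7857 / 0.2152 = 20.23 m
FS = H_c / H = 20.23 / 16.8 = 1.204

FS = 1.20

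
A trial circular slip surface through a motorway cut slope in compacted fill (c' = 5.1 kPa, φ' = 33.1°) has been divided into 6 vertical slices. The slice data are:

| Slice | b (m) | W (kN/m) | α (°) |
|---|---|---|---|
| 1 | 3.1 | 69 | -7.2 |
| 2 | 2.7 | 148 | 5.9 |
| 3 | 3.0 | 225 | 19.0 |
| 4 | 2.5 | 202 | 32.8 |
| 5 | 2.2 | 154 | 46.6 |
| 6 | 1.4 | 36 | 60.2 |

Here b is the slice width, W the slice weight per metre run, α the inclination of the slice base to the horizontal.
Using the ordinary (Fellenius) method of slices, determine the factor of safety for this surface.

FS = 1.69

Ordinary method of slices: FS = Σ[c'·Δl_i + (W_i cosα_i)·tanφ'] / Σ W_i sinα_i, with Δl_i = b_i / cosα_i.
Slice 1: Δl = 3.1/cos(-7.2°) = 3.125 m; N'_1 = 69·cos(-7.2°) = 68.5; c'Δl = 15.94; W sinα = -8.6
Slice 2: Δl = 2.7/cos5.9° = 2.714 m; N'_2 = 148·cos5.9° = 147.2; c'Δl = 13.84; W sinα = 15.2
Slice 3: Δl = 3.0/cos19.0° = 3.173 m; N'_3 = 225·cos19.0° = 212.7; c'Δl = 16.18; W sinα = 73.3
Slice 4: Δl = 2.5/cos32.8° = 2.974 m; N'_4 = 202·cos32.8° = 169.8; c'Δl = 15.17; W sinα = 109.4
Slice 5: Δl = 2.2/cos46.6° = 3.202 m; N'_5 = 154·cos46.6° = 105.8; c'Δl = 16.33; W sinα = 111.9
Slice 6: Δl = 1.4/cos60.2° = 2.817 m; N'_6 = 36·cos60.2° = 17.9; c'Δl = 14.37; W sinα = 31.2
Σc'Δl = 91.8 kN/m; ΣN' = 721.9 kN/m; ΣW sinα = 332.4 kN/m
Resisting = 91.8 + 721.9·tan33.1° = 91.8 + 470.6 = 562.4 kN/m
FS = 562.4 / 332.4 = 1.692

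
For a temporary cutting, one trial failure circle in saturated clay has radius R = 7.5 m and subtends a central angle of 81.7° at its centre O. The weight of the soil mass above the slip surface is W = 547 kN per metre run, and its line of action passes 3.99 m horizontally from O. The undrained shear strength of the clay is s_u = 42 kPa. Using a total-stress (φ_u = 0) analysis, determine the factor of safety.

Taking moments about the centre O, the resisting moment is provided by the undrained shear strength acting along the arc:
Arc length L_a = R·θ = 7.5·(81.7°·π/180) = 7.5·1.4259 = 10.69 m
M_R = s_u·L_a·R = 42·10.69·7.5 = 3368.8 kN·m/m
M_D = W·d = 547·3.99 = 2182.5 kN·m/m
FS = M_R / M_D = 3368.8 / 2182.5 = 1.544

FS = 1.54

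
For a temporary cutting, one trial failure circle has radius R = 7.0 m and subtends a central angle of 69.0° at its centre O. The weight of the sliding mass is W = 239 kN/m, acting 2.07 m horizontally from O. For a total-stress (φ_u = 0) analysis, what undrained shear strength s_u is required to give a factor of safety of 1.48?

FS = s_u·L_a·R / (W·d), so s_u = FS·W·d / (L_a·R).
Arc length L_a = R·θ = 7.0·(69.0°·π/180) = 7.0·1.2043 = 8.43 m
s_u = 1.48·239·2.07 / (8.43·7.0) = 732.2 / 59.01 = 12.41 kPa

s_u = 12.4 kPa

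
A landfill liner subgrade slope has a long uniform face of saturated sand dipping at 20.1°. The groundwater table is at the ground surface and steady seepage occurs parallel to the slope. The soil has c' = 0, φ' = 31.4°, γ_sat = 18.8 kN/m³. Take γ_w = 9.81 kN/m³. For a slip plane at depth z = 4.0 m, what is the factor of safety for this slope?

With seepage parallel to the slope and the water table at the surface, the effective normal stress on the slip plane uses the buoyant unit weight γ' = γ_sat − γ_w while the driving shear stress uses γ_sat:
FS = [c' + γ' z cos²β tanφ'] / [γ_sat z sinβ cosβ]
(For c' = 0 this reduces to FS = (γ'/γ_sat)·tanφ'/tanβ.)
γ' = 18.8 − 9.81 = 8.99 kN/m³
Numerator = 0.0 + 8.99·4.0·cos²20.1°·tan31.4° = 0.0 + 8.99·4.0·0.8819·0.6104 = 19.358 kPa
Denominator = 18.8·4.0·sin20.1°·cos20.1° = 18.8·4.0·0.3437·0.9391 = 24.269 kPa
FS = 19.358 / 24.269 = 0.798

FS = 0.80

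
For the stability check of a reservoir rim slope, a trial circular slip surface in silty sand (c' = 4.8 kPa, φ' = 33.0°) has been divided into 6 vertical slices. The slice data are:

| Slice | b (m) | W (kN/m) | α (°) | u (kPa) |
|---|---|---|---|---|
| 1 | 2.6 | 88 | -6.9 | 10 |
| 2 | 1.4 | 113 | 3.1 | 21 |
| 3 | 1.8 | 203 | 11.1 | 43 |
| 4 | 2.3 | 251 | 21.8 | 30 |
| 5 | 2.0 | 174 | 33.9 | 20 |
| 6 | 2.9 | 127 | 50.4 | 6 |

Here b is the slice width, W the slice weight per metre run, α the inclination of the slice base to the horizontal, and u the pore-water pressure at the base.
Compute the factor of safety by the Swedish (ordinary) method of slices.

FS = 1.38

Ordinary method of slices: FS = Σ[c'·Δl_i + (W_i cosα_i − u_i·Δl_i)·tanφ'] / Σ W_i sinα_i, with Δl_i = b_i / cosα_i.
Slice 1: Δl = 2.6/cos(-6.9°) = 2.619 m; N'_1 = 88·cos(-6.9°) − 10·2.619 = 61.2; c'Δl = 12.57; W sinα = -10.6
Slice 2: Δl = 1.4/cos3.1° = 1.402 m; N'_2 = 113·cos3.1° − 21·1.402 = 83.4; c'Δl = 6.73; W sinα = 6.1
Slice 3: Δl = 1.8/cos11.1° = 1.834 m; N'_3 = 203·cos11.1° − 43·1.834 = 120.3; c'Δl = 8.80; W sinα = 39.1
Slice 4: Δl = 2.3/cos21.8° = 2.477 m; N'_4 = 251·cos21.8° − 30·2.477 = 158.7; c'Δl = 11.89; W sinα = 93.2
Slice 5: Δl = 2.0/cos33.9° = 2.410 m; N'_5 = 174·cos33.9° − 20·2.410 = 96.2; c'Δl = 11.57; W sinα = 97.0
Slice 6: Δl = 2.9/cos50.4° = 4.550 m; N'_6 = 127·cos50.4° − 6·4.550 = 53.7; c'Δl = 21.84; W sinα = 97.9
Σc'Δl = 73.4 kN/m; ΣN' = 573.5 kN/m; ΣW sinα = 322.7 kN/m
Resisting = 73.4 + 573.5·tan33.0° = 73.4 + 372.4 = 445.8 kN/m
FS = 445.8 / 322.7 = 1.381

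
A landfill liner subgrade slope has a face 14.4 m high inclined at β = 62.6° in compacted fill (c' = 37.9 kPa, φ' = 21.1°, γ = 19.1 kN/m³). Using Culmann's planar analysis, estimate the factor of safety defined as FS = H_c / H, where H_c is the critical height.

H_c = (4c'/γ) · sinβ cosφ' / [1 − cos(β − φ')]
    = (4·37.9/19.1) · sin62.6°·cos21.1° / [1 − cos41.5°]
    = 7.937 · 0.8283 / 0.2510 = 26.19 m
FS = H_c / H = 26.19 / 14.4 = 1.819

FS = 1.82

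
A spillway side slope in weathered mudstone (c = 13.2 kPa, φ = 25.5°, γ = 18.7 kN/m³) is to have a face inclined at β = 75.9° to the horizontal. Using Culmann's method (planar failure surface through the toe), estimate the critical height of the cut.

H_c = 6.82 m

Culmann's analysis gives the critical failure plane at α_cr = (β + φ)/2 = (75.9 + 25.5)/2 = 50.7°, and the critical height
H_c = (4c/γ) · sinβ cosφ / [1 − cos(β − φ)]
    = (4·13.2/18.7) · sin75.9°·cos25.5° / [1 − cos(50.4°)]
    = 2.824 · 0.9699·0.9026 / [1 − 0.6374]
    = 2.824 · 0.8754 / 0.3626
    = 6.82 m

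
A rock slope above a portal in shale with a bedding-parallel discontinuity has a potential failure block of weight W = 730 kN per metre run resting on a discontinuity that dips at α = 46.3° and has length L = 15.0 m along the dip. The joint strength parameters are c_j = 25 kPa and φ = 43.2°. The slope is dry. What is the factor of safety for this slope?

Resolving the block weight along and normal to the plane and applying the Mohr–Coulomb strength on the joint:
N' = W cosα = 730·cos46.3° = 504.3 kN/m
Driving force T = W sinα = 730·sin46.3° = 527.8 kN/m
Resisting force R = c_j·L + N'·tanφ = 25·15.0 + 504.3·tan43.2° = 375.0 + 473.6 = 848.6 kN/m
FS = R / T = 848.6 / 527.8 = 1.608

FS = 1.61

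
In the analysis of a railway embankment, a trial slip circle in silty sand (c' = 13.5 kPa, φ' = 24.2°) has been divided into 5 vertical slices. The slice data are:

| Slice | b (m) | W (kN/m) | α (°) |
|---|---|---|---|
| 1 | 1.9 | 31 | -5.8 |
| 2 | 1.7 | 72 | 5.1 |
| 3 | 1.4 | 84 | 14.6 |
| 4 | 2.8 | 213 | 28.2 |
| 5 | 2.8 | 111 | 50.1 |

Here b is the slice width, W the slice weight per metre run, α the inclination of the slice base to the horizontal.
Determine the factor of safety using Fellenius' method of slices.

FS = 1.76

Ordinary method of slices: FS = Σ[c'·Δl_i + (W_i cosα_i)·tanφ'] / Σ W_i sinα_i, with Δl_i = b_i / cosα_i.
Slice 1: Δl = 1.9/cos(-5.8°) = 1.910 m; N'_1 = 31·cos(-5.8°) = 30.8; c'Δl = 25.78; W sinα = -3.1
Slice 2: Δl = 1.7/cos5.1° = 1.707 m; N'_2 = 72·cos5.1° = 71.7; c'Δl = 23.04; W sinα = 6.4
Slice 3: Δl = 1.4/cos14.6° = 1.447 m; N'_3 = 84·cos14.6° = 81.3; c'Δl = 19.53; W sinα = 21.2
Slice 4: Δl = 2.8/cos28.2° = 3.177 m; N'_4 = 213·cos28.2° = 187.7; c'Δl = 42.89; W sinα = 100.7
Slice 5: Δl = 2.8/cos50.1° = 4.365 m; N'_5 = 111·cos50.1° = 71.2; c'Δl = 58.93; W sinα = 85.2
Σc'Δl = 170.2 kN/m; ΣN' = 442.8 kN/m; ΣW sinα = 210.3 kN/m
Resisting = 170.2 + 442.8·tan24.2° = 170.2 + 199.0 = 369.2 kN/m
FS = 369.2 / 210.3 = 1.756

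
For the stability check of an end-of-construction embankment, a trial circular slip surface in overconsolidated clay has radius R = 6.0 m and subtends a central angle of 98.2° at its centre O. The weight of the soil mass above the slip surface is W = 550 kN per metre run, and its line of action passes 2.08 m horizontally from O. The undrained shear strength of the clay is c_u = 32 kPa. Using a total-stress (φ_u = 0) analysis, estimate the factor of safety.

Taking moments about the centre O, the resisting moment is provided by the undrained shear strength acting along the arc:
Arc length L_a = R·θ = 6.0·(98.2°·π/180) = 6.0·1.7139 = 10.28 m
M_R = c_u·L_a·R = 32·10.28·6.0 = 1974.4 kN·m/m
M_D = W·d = 550·2.08 = 1144.0 kN·m/m
FS = M_R / M_D = 1974.4 / 1144.0 = 1.726

FS = 1.73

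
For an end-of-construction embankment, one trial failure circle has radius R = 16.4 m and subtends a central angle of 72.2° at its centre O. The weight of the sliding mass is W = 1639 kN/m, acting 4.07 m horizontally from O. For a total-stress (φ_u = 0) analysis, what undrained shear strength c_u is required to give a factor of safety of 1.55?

FS = c_u·L_a·R / (W·d), so c_u = FS·W·d / (L_a·R).
Arc length L_a = R·θ = 16.4·(72.2°·π/180) = 16.4·1.2601 = 20.67 m
c_u = 1.55·1639·4.07 / (20.67·16.4) = 10339.6 / 338.92 = 30.51 kPa

c_u = 30.5 kPa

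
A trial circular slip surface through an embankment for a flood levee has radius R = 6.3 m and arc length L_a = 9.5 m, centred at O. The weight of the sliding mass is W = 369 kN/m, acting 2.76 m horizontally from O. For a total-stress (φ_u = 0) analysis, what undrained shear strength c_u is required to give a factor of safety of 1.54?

c_u = 26.2 kPa

FS = c_u·L_a·R / (W·d), so c_u = FS·W·d / (L_a·R).
c_u = 1.54·369·2.76 / (9.50·6.3) = 1568.4 / 59.85 = 26.21 kPa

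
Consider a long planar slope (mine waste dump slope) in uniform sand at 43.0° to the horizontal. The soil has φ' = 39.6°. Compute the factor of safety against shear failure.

FS = 0.89

For a dry cohesionless infinite slope the factor of safety is FS = tanφ' / tanβ.
FS = tan39.6° / tan43.0° = 0.8273 / 0.9325 = 0.887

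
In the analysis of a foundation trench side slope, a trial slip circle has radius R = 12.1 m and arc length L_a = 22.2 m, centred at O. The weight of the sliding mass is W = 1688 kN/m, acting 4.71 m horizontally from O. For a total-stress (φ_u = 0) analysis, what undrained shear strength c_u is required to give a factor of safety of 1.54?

FS = c_u·L_a·R / (W·d), so c_u = FS·W·d / (L_a·R).
c_u = 1.54·1688·4.71 / (22.20·12.1) = 12243.7 / 268.62 = 45.58 kPa

c_u = 45.6 kPa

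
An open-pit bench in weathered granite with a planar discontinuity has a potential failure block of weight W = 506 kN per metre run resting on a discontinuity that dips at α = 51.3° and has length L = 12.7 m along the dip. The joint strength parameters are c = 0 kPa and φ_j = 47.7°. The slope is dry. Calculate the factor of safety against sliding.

FS = 0.88

Resolving the block weight along and normal to the plane and applying the Mohr–Coulomb strength on the joint:
N' = W cosα = 506·cos51.3° = 316.4 kN/m
Driving force T = W sinα = 506·sin51.3° = 394.9 kN/m
Resisting force R = c·L + N'·tanφ_j = 0·12.7 + 316.4·tan47.7° = 0.0 + 347.7 = 347.7 kN/m
FS = R / T = 347.7 / 394.9 = 0.880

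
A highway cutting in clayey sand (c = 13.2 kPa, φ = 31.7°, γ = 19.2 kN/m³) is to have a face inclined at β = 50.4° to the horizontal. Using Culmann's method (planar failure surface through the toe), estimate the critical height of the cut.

Culmann's analysis gives the critical failure plane at α_cr = (β + φ)/2 = (50.4 + 31.7)/2 = 41.0°, and the critical height
H_c = (4c/γ) · sinβ cosφ / [1 − cos(β − φ)]
    = (4·13.2/19.2) · sin50.4°·cos31.7° / [1 − cos(18.7°)]
    = 2.750 · 0.7705·0.8508 / [1 − 0.9472]
    = 2.750 · 0.6556 / 0.0528
    = 34.15 m

H_c = 34.15 m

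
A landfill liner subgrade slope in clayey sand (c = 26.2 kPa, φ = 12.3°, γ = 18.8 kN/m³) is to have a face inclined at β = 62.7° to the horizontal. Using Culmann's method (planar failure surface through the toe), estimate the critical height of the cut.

H_c = 13.35 m

Culmann's analysis gives the critical failure plane at α_cr = (β + φ)/2 = (62.7 + 12.3)/2 = 37.5°, and the critical height
H_c = (4c/γ) · sinβ cosφ / [1 − cos(β − φ)]
    = (4·26.2/18.8) · sin62.7°·cos12.3° / [1 − cos(50.4°)]
    = 5.574 · 0.8886·0.9770 / [1 − 0.6374]
    = 5.574 · 0.8682 / 0.3626
    = 13.35 m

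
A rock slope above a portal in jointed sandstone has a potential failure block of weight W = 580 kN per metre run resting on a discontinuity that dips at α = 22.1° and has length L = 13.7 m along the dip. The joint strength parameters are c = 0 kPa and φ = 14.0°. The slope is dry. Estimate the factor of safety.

Resolving the block weight along and normal to the plane and applying the Mohr–Coulomb strength on the joint:
N' = W cosα = 580·cos22.1° = 537.4 kN/m
Driving force T = W sinα = 580·sin22.1° = 218.2 kN/m
Resisting force R = c·L + N'·tanφ = 0·13.7 + 537.4·tan14.0° = 0.0 + 134.0 = 134.0 kN/m
FS = R / T = 134.0 / 218.2 = 0.614

FS = 0.61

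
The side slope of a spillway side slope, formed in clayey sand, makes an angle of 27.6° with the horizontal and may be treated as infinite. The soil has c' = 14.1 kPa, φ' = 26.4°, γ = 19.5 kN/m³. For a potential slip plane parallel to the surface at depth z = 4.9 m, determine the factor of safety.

FS = 1.31

For an infinite slope with a slip plane parallel to the surface (no pore pressure): FS = [c' + γz cos²β tanφ'] / [γz sinβ cosβ].
γz = 19.5·4.9 = 95.55 kN/m²
Numerator = 14.1 + 95.55·cos²27.6°·tan26.4° = 14.1 + 95.55·0.7854·0.4964 = 51.351 kPa
Denominator = 95.55·sin27.6°·cos27.6° = 95.55·0.4633·0.8862 = 39.230 kPa
FS = 51.351 / 39.230 = 1.309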